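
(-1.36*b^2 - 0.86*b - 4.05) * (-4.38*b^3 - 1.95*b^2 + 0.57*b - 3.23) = 5.9568*b^5 + 6.4188*b^4 + 18.6408*b^3 + 11.8001*b^2 + 0.4693*b + 13.0815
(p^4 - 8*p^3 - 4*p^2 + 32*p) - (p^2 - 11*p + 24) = p^4 - 8*p^3 - 5*p^2 + 43*p - 24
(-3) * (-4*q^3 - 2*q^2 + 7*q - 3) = 12*q^3 + 6*q^2 - 21*q + 9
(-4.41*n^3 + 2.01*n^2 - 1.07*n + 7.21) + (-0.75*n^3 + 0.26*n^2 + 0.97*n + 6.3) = -5.16*n^3 + 2.27*n^2 - 0.1*n + 13.51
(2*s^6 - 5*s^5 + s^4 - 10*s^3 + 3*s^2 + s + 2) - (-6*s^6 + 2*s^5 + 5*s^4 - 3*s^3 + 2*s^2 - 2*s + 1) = 8*s^6 - 7*s^5 - 4*s^4 - 7*s^3 + s^2 + 3*s + 1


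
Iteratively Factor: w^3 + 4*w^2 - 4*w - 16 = (w + 4)*(w^2 - 4) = (w - 2)*(w + 4)*(w + 2)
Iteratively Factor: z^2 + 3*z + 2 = (z + 1)*(z + 2)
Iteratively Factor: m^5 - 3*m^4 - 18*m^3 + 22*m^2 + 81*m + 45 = (m + 1)*(m^4 - 4*m^3 - 14*m^2 + 36*m + 45) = (m - 3)*(m + 1)*(m^3 - m^2 - 17*m - 15) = (m - 5)*(m - 3)*(m + 1)*(m^2 + 4*m + 3) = (m - 5)*(m - 3)*(m + 1)*(m + 3)*(m + 1)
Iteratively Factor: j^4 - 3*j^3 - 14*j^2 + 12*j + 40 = (j + 2)*(j^3 - 5*j^2 - 4*j + 20) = (j - 5)*(j + 2)*(j^2 - 4) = (j - 5)*(j - 2)*(j + 2)*(j + 2)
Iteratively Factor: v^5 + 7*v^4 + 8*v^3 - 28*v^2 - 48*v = (v + 2)*(v^4 + 5*v^3 - 2*v^2 - 24*v) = (v - 2)*(v + 2)*(v^3 + 7*v^2 + 12*v) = v*(v - 2)*(v + 2)*(v^2 + 7*v + 12) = v*(v - 2)*(v + 2)*(v + 4)*(v + 3)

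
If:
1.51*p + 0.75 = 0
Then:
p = -0.50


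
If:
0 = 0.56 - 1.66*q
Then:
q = 0.34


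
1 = 1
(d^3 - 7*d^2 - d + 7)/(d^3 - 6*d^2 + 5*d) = (d^2 - 6*d - 7)/(d*(d - 5))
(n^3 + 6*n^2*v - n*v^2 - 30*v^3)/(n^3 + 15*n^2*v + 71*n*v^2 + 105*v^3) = (n - 2*v)/(n + 7*v)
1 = 1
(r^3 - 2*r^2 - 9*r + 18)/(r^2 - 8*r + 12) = (r^2 - 9)/(r - 6)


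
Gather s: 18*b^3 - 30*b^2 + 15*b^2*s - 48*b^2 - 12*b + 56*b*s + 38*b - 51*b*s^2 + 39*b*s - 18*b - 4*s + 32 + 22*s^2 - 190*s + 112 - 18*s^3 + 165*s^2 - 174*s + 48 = 18*b^3 - 78*b^2 + 8*b - 18*s^3 + s^2*(187 - 51*b) + s*(15*b^2 + 95*b - 368) + 192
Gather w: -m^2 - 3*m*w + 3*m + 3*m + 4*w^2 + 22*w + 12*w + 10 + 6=-m^2 + 6*m + 4*w^2 + w*(34 - 3*m) + 16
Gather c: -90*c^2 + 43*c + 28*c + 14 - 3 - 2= -90*c^2 + 71*c + 9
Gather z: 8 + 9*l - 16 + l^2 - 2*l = l^2 + 7*l - 8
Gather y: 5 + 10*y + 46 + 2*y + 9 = 12*y + 60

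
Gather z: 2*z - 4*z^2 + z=-4*z^2 + 3*z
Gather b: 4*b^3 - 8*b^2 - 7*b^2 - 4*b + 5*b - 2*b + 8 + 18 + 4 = 4*b^3 - 15*b^2 - b + 30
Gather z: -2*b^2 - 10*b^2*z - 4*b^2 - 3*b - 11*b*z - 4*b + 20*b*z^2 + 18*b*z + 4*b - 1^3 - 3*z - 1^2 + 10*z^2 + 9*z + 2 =-6*b^2 - 3*b + z^2*(20*b + 10) + z*(-10*b^2 + 7*b + 6)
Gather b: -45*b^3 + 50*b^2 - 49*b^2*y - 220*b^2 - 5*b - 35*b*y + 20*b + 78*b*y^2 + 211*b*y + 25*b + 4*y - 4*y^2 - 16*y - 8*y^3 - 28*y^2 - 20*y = -45*b^3 + b^2*(-49*y - 170) + b*(78*y^2 + 176*y + 40) - 8*y^3 - 32*y^2 - 32*y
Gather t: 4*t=4*t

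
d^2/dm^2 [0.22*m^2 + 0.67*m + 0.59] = 0.440000000000000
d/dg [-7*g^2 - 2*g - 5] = -14*g - 2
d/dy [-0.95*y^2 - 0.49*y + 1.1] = -1.9*y - 0.49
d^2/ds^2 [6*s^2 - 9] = 12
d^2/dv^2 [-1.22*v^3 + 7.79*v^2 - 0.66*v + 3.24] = 15.58 - 7.32*v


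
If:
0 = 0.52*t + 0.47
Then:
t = -0.90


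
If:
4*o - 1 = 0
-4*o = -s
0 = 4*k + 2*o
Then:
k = -1/8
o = 1/4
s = 1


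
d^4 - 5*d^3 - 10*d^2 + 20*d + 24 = (d - 6)*(d - 2)*(d + 1)*(d + 2)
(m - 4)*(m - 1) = m^2 - 5*m + 4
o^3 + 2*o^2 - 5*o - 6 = (o - 2)*(o + 1)*(o + 3)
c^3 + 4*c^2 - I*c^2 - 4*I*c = c*(c + 4)*(c - I)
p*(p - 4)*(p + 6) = p^3 + 2*p^2 - 24*p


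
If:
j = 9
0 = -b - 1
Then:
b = -1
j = 9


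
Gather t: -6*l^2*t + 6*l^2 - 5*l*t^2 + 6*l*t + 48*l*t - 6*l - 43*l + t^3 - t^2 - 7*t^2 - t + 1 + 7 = 6*l^2 - 49*l + t^3 + t^2*(-5*l - 8) + t*(-6*l^2 + 54*l - 1) + 8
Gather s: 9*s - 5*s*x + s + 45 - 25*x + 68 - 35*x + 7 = s*(10 - 5*x) - 60*x + 120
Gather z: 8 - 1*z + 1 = 9 - z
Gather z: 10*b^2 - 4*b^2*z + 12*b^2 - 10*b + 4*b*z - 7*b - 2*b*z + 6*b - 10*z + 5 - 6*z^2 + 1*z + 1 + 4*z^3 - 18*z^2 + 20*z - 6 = 22*b^2 - 11*b + 4*z^3 - 24*z^2 + z*(-4*b^2 + 2*b + 11)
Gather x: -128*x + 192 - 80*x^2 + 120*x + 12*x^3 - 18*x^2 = 12*x^3 - 98*x^2 - 8*x + 192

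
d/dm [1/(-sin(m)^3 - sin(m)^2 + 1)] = (3*sin(m) + 2)*sin(m)*cos(m)/(sin(m)^3 + sin(m)^2 - 1)^2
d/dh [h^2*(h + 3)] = 3*h*(h + 2)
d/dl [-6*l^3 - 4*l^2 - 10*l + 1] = -18*l^2 - 8*l - 10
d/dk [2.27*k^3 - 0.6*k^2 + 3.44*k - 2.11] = 6.81*k^2 - 1.2*k + 3.44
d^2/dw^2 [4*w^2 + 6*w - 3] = 8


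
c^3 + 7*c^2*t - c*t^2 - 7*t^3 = (c - t)*(c + t)*(c + 7*t)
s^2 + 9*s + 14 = (s + 2)*(s + 7)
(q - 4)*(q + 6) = q^2 + 2*q - 24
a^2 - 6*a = a*(a - 6)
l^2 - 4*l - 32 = (l - 8)*(l + 4)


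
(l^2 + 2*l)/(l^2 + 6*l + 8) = l/(l + 4)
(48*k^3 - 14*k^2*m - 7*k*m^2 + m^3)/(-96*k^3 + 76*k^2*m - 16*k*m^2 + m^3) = (-3*k - m)/(6*k - m)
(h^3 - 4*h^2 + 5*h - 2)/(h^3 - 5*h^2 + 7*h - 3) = (h - 2)/(h - 3)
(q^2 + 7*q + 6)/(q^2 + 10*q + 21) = (q^2 + 7*q + 6)/(q^2 + 10*q + 21)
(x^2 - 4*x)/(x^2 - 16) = x/(x + 4)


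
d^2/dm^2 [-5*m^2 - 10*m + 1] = -10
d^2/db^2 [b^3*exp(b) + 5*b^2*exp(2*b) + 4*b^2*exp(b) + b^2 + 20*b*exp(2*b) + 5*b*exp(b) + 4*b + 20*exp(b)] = b^3*exp(b) + 20*b^2*exp(2*b) + 10*b^2*exp(b) + 120*b*exp(2*b) + 27*b*exp(b) + 90*exp(2*b) + 38*exp(b) + 2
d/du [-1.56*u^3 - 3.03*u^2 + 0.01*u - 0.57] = -4.68*u^2 - 6.06*u + 0.01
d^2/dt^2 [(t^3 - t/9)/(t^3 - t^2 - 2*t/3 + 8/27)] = 54*(27*t^3 + 72*t^2 + 24*t + 16)/(729*t^6 - 1458*t^5 - 972*t^4 + 2376*t^3 + 864*t^2 - 1152*t - 512)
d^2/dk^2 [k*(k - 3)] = 2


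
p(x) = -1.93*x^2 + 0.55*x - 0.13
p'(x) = 0.55 - 3.86*x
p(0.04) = -0.11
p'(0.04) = 0.40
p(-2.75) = -16.24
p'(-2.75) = 11.16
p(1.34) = -2.86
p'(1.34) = -4.62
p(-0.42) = -0.70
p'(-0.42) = 2.17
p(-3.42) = -24.59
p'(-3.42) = 13.75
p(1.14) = -2.01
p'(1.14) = -3.85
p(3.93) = -27.78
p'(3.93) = -14.62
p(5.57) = -56.94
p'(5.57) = -20.95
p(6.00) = -66.31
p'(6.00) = -22.61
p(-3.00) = -19.15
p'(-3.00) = 12.13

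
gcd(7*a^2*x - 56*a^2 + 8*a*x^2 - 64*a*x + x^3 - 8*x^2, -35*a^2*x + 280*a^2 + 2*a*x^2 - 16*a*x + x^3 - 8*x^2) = 7*a*x - 56*a + x^2 - 8*x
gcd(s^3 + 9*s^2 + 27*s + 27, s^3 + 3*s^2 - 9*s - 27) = s^2 + 6*s + 9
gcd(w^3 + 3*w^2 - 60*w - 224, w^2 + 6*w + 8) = w + 4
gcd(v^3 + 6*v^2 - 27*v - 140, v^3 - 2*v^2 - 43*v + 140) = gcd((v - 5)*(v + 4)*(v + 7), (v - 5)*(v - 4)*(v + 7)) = v^2 + 2*v - 35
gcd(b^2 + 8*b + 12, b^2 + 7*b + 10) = b + 2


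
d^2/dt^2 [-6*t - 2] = 0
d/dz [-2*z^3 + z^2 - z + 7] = -6*z^2 + 2*z - 1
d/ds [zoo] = 0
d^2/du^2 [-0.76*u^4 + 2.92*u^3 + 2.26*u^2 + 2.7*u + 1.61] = -9.12*u^2 + 17.52*u + 4.52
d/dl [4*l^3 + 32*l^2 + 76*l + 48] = 12*l^2 + 64*l + 76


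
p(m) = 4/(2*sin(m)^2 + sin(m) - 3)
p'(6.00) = 0.05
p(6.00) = -1.28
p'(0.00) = -0.44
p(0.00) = -1.33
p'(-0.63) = 0.52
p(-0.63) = -1.38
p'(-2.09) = -0.88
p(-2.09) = -1.69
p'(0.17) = -0.86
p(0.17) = -1.44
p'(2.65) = 2.35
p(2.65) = -1.92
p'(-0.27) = 0.03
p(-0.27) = -1.28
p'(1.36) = -341.60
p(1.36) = -36.46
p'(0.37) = -1.61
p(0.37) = -1.68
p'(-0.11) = -0.23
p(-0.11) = -1.30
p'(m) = 4*(-4*sin(m)*cos(m) - cos(m))/(2*sin(m)^2 + sin(m) - 3)^2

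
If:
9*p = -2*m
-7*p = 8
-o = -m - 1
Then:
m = 36/7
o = 43/7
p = -8/7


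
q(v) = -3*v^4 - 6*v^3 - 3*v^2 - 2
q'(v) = -12*v^3 - 18*v^2 - 6*v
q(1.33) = -30.81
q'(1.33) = -68.05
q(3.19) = -537.96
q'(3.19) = -591.85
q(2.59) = -261.36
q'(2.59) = -344.77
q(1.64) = -58.24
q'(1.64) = -111.18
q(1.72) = -67.66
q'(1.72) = -124.63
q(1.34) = -31.50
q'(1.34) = -69.23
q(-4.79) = -990.71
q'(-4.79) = 934.57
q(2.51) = -234.85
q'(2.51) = -318.22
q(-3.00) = -110.00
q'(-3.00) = 180.00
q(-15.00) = -132302.00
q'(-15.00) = 36540.00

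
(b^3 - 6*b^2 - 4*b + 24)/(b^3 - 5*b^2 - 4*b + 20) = (b - 6)/(b - 5)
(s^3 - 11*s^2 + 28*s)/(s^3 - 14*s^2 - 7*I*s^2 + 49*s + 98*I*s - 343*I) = s*(s - 4)/(s^2 - 7*s*(1 + I) + 49*I)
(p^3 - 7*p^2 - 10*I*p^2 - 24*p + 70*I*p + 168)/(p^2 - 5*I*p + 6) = (p^2 - p*(7 + 4*I) + 28*I)/(p + I)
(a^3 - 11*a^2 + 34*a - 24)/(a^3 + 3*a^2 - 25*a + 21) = (a^2 - 10*a + 24)/(a^2 + 4*a - 21)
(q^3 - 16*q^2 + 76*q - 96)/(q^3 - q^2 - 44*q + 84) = (q - 8)/(q + 7)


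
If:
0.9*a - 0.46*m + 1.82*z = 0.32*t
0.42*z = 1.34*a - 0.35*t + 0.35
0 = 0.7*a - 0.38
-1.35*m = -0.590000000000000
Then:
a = 0.54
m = 0.44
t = 2.70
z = 0.32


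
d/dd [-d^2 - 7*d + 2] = -2*d - 7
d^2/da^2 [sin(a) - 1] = -sin(a)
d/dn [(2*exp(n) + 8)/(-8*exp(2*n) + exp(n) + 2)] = 2*((exp(n) + 4)*(16*exp(n) - 1) - 8*exp(2*n) + exp(n) + 2)*exp(n)/(-8*exp(2*n) + exp(n) + 2)^2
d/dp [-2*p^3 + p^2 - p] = -6*p^2 + 2*p - 1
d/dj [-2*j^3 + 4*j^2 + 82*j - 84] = -6*j^2 + 8*j + 82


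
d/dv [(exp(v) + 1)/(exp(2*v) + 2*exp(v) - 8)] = (-2*(exp(v) + 1)^2 + exp(2*v) + 2*exp(v) - 8)*exp(v)/(exp(2*v) + 2*exp(v) - 8)^2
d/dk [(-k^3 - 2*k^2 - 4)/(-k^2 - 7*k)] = (k^4 + 14*k^3 + 14*k^2 - 8*k - 28)/(k^2*(k^2 + 14*k + 49))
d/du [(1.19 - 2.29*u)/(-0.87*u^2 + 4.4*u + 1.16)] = (-1.9923*u^2 + 2.0706*u - 7.8924)/(0.7569*u^4 - 7.656*u^3 + 17.3416*u^2 + 10.208*u + 1.3456)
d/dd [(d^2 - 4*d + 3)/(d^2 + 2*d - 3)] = 6/(d^2 + 6*d + 9)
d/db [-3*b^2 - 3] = -6*b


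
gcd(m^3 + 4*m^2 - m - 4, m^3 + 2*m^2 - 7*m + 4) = m^2 + 3*m - 4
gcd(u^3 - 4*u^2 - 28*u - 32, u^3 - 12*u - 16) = u^2 + 4*u + 4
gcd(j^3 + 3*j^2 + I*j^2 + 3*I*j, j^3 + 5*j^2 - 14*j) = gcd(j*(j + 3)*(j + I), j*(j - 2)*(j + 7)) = j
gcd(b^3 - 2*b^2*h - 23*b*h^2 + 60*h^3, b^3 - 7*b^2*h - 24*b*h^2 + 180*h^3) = b + 5*h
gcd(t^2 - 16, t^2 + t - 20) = t - 4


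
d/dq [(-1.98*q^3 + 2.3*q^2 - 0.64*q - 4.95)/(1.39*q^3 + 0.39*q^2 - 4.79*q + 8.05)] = (1.77635683940025e-15*q^5 - 3.9692*q^4 + 20.7476*q^3 - 37.9429*q^2 + 40.891*q - 28.8625)/(1.9321*q^6 + 1.0842*q^5 - 13.1641*q^4 + 18.6428*q^3 + 29.2231*q^2 - 77.119*q + 64.8025)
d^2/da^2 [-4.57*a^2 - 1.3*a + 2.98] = -9.14000000000000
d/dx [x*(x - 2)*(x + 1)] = 3*x^2 - 2*x - 2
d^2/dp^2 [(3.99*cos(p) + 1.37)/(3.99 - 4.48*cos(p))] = 0.0111215663720845*(-4.26325641456066e-14*cos(p)^3 + 98.818496*cos(p)^2 + 88.010223*cos(p) - 197.636992)/(1.0*cos(p) - 0.890625)^3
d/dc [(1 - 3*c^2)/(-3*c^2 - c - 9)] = (3*c^2 + 60*c + 1)/(9*c^4 + 6*c^3 + 55*c^2 + 18*c + 81)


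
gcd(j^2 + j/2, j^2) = j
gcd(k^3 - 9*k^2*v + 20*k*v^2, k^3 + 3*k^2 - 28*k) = k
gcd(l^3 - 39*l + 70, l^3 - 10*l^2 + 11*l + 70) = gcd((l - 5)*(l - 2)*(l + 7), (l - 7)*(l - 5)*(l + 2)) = l - 5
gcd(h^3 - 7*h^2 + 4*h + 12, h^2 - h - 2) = h^2 - h - 2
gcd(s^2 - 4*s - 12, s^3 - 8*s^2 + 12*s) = s - 6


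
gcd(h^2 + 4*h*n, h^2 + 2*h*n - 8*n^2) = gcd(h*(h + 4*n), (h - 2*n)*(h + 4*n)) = h + 4*n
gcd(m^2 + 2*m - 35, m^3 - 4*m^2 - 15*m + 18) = 1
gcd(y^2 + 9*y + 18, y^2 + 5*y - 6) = y + 6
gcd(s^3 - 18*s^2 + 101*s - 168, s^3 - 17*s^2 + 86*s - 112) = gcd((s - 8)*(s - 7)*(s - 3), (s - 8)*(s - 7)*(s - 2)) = s^2 - 15*s + 56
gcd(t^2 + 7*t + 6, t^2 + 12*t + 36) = t + 6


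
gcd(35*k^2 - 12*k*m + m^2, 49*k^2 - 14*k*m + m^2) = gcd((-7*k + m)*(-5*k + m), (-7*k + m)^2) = 7*k - m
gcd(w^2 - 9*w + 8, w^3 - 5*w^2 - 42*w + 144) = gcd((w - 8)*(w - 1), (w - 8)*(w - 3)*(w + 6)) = w - 8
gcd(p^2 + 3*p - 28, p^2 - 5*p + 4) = p - 4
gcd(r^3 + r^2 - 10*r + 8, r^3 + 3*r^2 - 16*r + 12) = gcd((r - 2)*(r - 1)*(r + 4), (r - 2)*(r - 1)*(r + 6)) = r^2 - 3*r + 2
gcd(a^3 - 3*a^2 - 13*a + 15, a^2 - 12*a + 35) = a - 5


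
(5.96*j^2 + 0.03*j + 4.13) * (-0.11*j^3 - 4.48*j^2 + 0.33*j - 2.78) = -0.6556*j^5 - 26.7041*j^4 + 1.3781*j^3 - 35.0613*j^2 + 1.2795*j - 11.4814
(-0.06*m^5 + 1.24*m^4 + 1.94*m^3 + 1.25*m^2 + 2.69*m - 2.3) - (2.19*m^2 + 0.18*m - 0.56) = -0.06*m^5 + 1.24*m^4 + 1.94*m^3 - 0.94*m^2 + 2.51*m - 1.74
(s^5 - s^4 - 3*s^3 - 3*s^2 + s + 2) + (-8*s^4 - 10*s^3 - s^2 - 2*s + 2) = s^5 - 9*s^4 - 13*s^3 - 4*s^2 - s + 4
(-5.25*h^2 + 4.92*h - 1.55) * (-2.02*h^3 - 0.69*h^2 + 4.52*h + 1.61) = 10.605*h^5 - 6.3159*h^4 - 23.9938*h^3 + 14.8554*h^2 + 0.915200000000001*h - 2.4955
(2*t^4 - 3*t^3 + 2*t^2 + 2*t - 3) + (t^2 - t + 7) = 2*t^4 - 3*t^3 + 3*t^2 + t + 4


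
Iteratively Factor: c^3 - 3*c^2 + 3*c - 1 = (c - 1)*(c^2 - 2*c + 1) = (c - 1)^2*(c - 1)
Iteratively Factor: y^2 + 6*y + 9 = (y + 3)*(y + 3)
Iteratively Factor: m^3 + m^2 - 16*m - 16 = (m - 4)*(m^2 + 5*m + 4) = (m - 4)*(m + 1)*(m + 4)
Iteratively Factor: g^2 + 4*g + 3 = (g + 1)*(g + 3)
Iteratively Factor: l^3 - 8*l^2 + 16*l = (l)*(l^2 - 8*l + 16) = l*(l - 4)*(l - 4)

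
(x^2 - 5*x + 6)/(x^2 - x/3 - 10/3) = 3*(x - 3)/(3*x + 5)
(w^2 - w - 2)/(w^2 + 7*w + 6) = (w - 2)/(w + 6)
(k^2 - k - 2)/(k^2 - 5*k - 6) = (k - 2)/(k - 6)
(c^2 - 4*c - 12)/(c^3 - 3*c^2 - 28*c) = (-c^2 + 4*c + 12)/(c*(-c^2 + 3*c + 28))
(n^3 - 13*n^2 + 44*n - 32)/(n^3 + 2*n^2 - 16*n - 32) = (n^2 - 9*n + 8)/(n^2 + 6*n + 8)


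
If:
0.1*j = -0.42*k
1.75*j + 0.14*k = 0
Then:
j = 0.00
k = 0.00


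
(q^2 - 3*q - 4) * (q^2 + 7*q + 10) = q^4 + 4*q^3 - 15*q^2 - 58*q - 40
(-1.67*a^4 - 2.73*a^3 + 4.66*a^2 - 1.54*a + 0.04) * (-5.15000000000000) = 8.6005*a^4 + 14.0595*a^3 - 23.999*a^2 + 7.931*a - 0.206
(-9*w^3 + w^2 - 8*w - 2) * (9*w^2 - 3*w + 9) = -81*w^5 + 36*w^4 - 156*w^3 + 15*w^2 - 66*w - 18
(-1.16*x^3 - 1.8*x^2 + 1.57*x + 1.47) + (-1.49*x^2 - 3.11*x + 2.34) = -1.16*x^3 - 3.29*x^2 - 1.54*x + 3.81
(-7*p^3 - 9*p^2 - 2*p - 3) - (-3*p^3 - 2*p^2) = -4*p^3 - 7*p^2 - 2*p - 3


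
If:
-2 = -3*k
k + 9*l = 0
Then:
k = 2/3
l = -2/27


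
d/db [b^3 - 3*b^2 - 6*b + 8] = 3*b^2 - 6*b - 6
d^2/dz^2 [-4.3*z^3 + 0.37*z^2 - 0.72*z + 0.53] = 0.74 - 25.8*z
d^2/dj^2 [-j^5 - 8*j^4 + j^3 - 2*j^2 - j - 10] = -20*j^3 - 96*j^2 + 6*j - 4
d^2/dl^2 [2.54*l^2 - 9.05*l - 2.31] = 5.08000000000000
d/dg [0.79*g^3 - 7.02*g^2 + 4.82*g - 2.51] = 2.37*g^2 - 14.04*g + 4.82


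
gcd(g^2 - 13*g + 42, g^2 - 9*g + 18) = g - 6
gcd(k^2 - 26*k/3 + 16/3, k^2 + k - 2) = 1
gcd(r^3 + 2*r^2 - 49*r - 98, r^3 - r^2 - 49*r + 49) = r^2 - 49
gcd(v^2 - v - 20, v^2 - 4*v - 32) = v + 4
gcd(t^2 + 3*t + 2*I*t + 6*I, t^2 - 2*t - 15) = t + 3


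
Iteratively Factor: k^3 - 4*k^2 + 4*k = (k - 2)*(k^2 - 2*k) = k*(k - 2)*(k - 2)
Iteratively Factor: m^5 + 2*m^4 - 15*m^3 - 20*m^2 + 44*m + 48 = (m + 4)*(m^4 - 2*m^3 - 7*m^2 + 8*m + 12) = (m + 1)*(m + 4)*(m^3 - 3*m^2 - 4*m + 12) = (m - 2)*(m + 1)*(m + 4)*(m^2 - m - 6) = (m - 2)*(m + 1)*(m + 2)*(m + 4)*(m - 3)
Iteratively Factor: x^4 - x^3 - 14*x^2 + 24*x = (x + 4)*(x^3 - 5*x^2 + 6*x) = x*(x + 4)*(x^2 - 5*x + 6) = x*(x - 2)*(x + 4)*(x - 3)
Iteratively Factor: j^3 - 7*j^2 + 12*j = (j - 4)*(j^2 - 3*j) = j*(j - 4)*(j - 3)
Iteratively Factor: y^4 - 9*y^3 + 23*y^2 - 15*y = (y - 1)*(y^3 - 8*y^2 + 15*y) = (y - 3)*(y - 1)*(y^2 - 5*y) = (y - 5)*(y - 3)*(y - 1)*(y)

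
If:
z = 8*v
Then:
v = z/8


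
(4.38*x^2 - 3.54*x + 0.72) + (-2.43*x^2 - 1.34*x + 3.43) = 1.95*x^2 - 4.88*x + 4.15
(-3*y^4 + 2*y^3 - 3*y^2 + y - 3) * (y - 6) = -3*y^5 + 20*y^4 - 15*y^3 + 19*y^2 - 9*y + 18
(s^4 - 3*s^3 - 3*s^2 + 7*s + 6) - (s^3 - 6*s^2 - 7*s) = s^4 - 4*s^3 + 3*s^2 + 14*s + 6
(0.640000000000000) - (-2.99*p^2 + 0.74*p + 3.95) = 2.99*p^2 - 0.74*p - 3.31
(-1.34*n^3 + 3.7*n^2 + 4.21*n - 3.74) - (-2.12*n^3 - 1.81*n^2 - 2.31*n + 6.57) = 0.78*n^3 + 5.51*n^2 + 6.52*n - 10.31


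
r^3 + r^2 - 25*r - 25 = (r - 5)*(r + 1)*(r + 5)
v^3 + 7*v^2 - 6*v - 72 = (v - 3)*(v + 4)*(v + 6)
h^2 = h^2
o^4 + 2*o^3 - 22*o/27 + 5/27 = (o - 1/3)^2*(o + 1)*(o + 5/3)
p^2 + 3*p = p*(p + 3)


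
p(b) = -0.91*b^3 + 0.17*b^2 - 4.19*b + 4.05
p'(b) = -2.73*b^2 + 0.34*b - 4.19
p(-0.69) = 7.32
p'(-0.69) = -5.72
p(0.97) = -0.68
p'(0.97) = -6.43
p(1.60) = -5.95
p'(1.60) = -10.63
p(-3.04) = 43.92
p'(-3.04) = -30.45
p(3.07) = -33.54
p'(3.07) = -28.88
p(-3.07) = 44.85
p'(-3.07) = -30.96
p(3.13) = -35.30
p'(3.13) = -29.87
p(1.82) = -8.50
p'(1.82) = -12.61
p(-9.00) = 718.92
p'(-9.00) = -228.38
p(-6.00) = 231.87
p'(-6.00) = -104.51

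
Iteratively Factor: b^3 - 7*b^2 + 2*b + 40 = (b - 5)*(b^2 - 2*b - 8) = (b - 5)*(b + 2)*(b - 4)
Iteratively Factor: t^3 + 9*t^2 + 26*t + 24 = (t + 3)*(t^2 + 6*t + 8) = (t + 2)*(t + 3)*(t + 4)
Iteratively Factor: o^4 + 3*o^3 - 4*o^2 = (o)*(o^3 + 3*o^2 - 4*o) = o*(o + 4)*(o^2 - o) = o^2*(o + 4)*(o - 1)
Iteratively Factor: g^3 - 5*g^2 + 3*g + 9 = (g - 3)*(g^2 - 2*g - 3) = (g - 3)^2*(g + 1)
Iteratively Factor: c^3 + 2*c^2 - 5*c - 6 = (c - 2)*(c^2 + 4*c + 3) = (c - 2)*(c + 1)*(c + 3)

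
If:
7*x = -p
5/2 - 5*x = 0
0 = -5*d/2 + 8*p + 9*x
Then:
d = -47/5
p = -7/2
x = 1/2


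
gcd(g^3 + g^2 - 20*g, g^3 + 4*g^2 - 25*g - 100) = g + 5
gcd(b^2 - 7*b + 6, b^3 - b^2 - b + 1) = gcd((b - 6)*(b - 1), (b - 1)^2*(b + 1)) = b - 1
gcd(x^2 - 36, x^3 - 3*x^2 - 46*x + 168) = x - 6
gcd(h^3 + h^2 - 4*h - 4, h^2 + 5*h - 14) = h - 2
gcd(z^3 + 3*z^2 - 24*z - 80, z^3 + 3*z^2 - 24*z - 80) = z^3 + 3*z^2 - 24*z - 80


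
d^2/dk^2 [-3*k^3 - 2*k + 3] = -18*k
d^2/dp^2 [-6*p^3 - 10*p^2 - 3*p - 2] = -36*p - 20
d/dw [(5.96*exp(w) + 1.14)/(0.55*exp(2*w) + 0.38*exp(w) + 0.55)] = (-3.278*exp(2*w) - 1.254*exp(w) + 2.8448)*exp(w)/(0.3025*exp(4*w) + 0.418*exp(3*w) + 0.7494*exp(2*w) + 0.418*exp(w) + 0.3025)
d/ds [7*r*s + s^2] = 7*r + 2*s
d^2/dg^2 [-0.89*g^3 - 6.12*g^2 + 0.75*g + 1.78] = -5.34*g - 12.24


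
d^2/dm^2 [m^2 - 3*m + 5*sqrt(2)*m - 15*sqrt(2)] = 2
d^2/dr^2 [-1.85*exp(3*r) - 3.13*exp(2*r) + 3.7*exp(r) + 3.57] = (-16.65*exp(2*r) - 12.52*exp(r) + 3.7)*exp(r)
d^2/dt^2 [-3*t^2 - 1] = -6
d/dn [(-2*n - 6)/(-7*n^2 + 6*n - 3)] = 14*(-n^2 - 6*n + 3)/(49*n^4 - 84*n^3 + 78*n^2 - 36*n + 9)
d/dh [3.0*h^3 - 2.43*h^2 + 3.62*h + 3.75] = 9.0*h^2 - 4.86*h + 3.62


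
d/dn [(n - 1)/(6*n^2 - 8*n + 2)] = -3/(18*n^2 - 12*n + 2)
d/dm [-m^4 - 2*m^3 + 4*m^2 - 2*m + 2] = -4*m^3 - 6*m^2 + 8*m - 2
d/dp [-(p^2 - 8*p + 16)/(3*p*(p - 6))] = 2*(-p^2 + 16*p - 48)/(3*p^2*(p^2 - 12*p + 36))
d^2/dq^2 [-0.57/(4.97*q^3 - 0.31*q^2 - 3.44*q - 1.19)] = ((16.9974*q - 0.3534)*(-4.97*q^3 + 0.31*q^2 + 3.44*q + 1.19) + 0.57*(-29.82*q^2 + 1.24*q + 6.88)*(-14.91*q^2 + 0.62*q + 3.44))/(-4.97*q^3 + 0.31*q^2 + 3.44*q + 1.19)^3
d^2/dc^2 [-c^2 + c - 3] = -2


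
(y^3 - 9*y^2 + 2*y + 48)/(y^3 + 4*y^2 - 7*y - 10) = (y^3 - 9*y^2 + 2*y + 48)/(y^3 + 4*y^2 - 7*y - 10)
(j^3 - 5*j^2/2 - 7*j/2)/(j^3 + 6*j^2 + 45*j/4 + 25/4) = 2*j*(2*j - 7)/(4*j^2 + 20*j + 25)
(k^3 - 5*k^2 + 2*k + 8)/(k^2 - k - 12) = (k^2 - k - 2)/(k + 3)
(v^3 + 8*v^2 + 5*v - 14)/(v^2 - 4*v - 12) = (v^2 + 6*v - 7)/(v - 6)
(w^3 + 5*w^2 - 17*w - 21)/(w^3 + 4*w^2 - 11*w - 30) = (w^2 + 8*w + 7)/(w^2 + 7*w + 10)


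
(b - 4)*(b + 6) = b^2 + 2*b - 24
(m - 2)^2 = m^2 - 4*m + 4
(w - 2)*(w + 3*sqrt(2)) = w^2 - 2*w + 3*sqrt(2)*w - 6*sqrt(2)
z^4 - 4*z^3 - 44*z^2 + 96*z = z*(z - 8)*(z - 2)*(z + 6)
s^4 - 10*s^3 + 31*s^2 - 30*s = s*(s - 5)*(s - 3)*(s - 2)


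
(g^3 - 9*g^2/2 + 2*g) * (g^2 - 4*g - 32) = g^5 - 17*g^4/2 - 12*g^3 + 136*g^2 - 64*g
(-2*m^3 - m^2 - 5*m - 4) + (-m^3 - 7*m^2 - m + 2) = -3*m^3 - 8*m^2 - 6*m - 2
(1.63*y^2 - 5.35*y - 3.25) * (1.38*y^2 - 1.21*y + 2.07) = 2.2494*y^4 - 9.3553*y^3 + 5.3626*y^2 - 7.142*y - 6.7275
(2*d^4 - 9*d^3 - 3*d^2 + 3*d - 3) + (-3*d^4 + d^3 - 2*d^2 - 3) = -d^4 - 8*d^3 - 5*d^2 + 3*d - 6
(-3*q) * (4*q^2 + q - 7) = -12*q^3 - 3*q^2 + 21*q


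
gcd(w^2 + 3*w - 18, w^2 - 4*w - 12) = 1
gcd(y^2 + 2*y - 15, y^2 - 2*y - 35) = y + 5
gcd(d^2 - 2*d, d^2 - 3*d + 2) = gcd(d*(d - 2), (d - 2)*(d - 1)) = d - 2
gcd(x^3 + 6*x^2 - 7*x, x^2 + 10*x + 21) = x + 7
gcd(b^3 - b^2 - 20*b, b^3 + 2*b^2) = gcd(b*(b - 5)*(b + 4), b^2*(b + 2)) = b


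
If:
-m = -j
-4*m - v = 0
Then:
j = -v/4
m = -v/4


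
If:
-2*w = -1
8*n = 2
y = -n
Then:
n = 1/4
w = 1/2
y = -1/4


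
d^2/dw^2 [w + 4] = 0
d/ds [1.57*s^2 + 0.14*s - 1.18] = 3.14*s + 0.14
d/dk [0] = 0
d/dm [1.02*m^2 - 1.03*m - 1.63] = 2.04*m - 1.03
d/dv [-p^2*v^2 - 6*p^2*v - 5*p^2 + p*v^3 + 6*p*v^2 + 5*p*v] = p*(-2*p*v - 6*p + 3*v^2 + 12*v + 5)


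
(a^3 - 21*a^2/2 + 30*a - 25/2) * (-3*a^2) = -3*a^5 + 63*a^4/2 - 90*a^3 + 75*a^2/2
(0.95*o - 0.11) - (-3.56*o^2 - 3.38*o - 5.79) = 3.56*o^2 + 4.33*o + 5.68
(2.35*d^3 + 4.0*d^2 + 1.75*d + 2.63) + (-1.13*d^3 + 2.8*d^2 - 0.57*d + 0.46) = 1.22*d^3 + 6.8*d^2 + 1.18*d + 3.09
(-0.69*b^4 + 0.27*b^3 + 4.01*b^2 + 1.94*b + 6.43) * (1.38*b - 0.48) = -0.9522*b^5 + 0.7038*b^4 + 5.4042*b^3 + 0.7524*b^2 + 7.9422*b - 3.0864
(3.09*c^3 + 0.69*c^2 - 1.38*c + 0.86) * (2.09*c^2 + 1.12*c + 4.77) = 6.4581*c^5 + 4.9029*c^4 + 12.6279*c^3 + 3.5431*c^2 - 5.6194*c + 4.1022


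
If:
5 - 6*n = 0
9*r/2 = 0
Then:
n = 5/6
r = 0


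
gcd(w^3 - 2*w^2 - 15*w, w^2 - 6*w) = w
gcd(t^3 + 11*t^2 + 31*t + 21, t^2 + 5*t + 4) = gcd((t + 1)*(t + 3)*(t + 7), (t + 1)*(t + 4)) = t + 1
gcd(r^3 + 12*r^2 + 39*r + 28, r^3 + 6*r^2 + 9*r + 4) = r^2 + 5*r + 4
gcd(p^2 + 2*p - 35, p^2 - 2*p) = 1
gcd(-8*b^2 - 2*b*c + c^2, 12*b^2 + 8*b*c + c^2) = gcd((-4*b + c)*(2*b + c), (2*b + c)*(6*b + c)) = 2*b + c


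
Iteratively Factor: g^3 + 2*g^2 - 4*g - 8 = (g - 2)*(g^2 + 4*g + 4) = (g - 2)*(g + 2)*(g + 2)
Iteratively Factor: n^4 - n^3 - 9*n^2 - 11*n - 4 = (n + 1)*(n^3 - 2*n^2 - 7*n - 4) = (n - 4)*(n + 1)*(n^2 + 2*n + 1) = (n - 4)*(n + 1)^2*(n + 1)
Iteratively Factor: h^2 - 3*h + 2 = (h - 1)*(h - 2)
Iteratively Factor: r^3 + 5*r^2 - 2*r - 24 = (r - 2)*(r^2 + 7*r + 12) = (r - 2)*(r + 3)*(r + 4)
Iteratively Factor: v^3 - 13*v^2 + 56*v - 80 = (v - 4)*(v^2 - 9*v + 20) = (v - 4)^2*(v - 5)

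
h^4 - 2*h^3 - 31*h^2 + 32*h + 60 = (h - 6)*(h - 2)*(h + 1)*(h + 5)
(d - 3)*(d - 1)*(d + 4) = d^3 - 13*d + 12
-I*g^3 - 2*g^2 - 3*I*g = g*(g - 3*I)*(-I*g + 1)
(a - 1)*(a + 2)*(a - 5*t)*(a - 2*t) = a^4 - 7*a^3*t + a^3 + 10*a^2*t^2 - 7*a^2*t - 2*a^2 + 10*a*t^2 + 14*a*t - 20*t^2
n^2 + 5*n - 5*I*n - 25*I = (n + 5)*(n - 5*I)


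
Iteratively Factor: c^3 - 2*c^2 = (c)*(c^2 - 2*c) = c^2*(c - 2)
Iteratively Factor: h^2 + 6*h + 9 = (h + 3)*(h + 3)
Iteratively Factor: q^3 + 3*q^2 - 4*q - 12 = (q - 2)*(q^2 + 5*q + 6) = (q - 2)*(q + 2)*(q + 3)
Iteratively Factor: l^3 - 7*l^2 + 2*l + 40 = (l - 4)*(l^2 - 3*l - 10) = (l - 4)*(l + 2)*(l - 5)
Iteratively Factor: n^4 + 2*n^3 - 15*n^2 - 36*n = (n + 3)*(n^3 - n^2 - 12*n) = (n + 3)^2*(n^2 - 4*n) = n*(n + 3)^2*(n - 4)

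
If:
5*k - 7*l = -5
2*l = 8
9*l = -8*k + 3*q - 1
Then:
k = 23/5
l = 4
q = 123/5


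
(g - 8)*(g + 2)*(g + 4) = g^3 - 2*g^2 - 40*g - 64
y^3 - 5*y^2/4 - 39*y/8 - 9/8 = (y - 3)*(y + 1/4)*(y + 3/2)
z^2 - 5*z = z*(z - 5)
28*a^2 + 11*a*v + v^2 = (4*a + v)*(7*a + v)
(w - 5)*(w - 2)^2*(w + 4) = w^4 - 5*w^3 - 12*w^2 + 76*w - 80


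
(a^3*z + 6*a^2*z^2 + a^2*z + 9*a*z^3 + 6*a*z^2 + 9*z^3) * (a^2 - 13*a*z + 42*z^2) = a^5*z - 7*a^4*z^2 + a^4*z - 27*a^3*z^3 - 7*a^3*z^2 + 135*a^2*z^4 - 27*a^2*z^3 + 378*a*z^5 + 135*a*z^4 + 378*z^5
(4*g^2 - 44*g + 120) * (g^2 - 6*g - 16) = 4*g^4 - 68*g^3 + 320*g^2 - 16*g - 1920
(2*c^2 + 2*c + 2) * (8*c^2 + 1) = 16*c^4 + 16*c^3 + 18*c^2 + 2*c + 2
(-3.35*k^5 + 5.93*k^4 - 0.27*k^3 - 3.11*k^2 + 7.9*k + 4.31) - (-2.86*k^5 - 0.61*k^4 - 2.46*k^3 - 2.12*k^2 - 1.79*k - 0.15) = -0.49*k^5 + 6.54*k^4 + 2.19*k^3 - 0.99*k^2 + 9.69*k + 4.46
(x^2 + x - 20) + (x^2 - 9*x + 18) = 2*x^2 - 8*x - 2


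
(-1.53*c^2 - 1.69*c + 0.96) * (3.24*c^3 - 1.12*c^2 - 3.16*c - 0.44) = -4.9572*c^5 - 3.762*c^4 + 9.838*c^3 + 4.9384*c^2 - 2.29*c - 0.4224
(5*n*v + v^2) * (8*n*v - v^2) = 40*n^2*v^2 + 3*n*v^3 - v^4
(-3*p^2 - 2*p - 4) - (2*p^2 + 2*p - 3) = -5*p^2 - 4*p - 1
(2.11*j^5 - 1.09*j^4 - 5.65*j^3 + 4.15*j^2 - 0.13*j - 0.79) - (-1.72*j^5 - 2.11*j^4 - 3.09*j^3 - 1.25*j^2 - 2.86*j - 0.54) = 3.83*j^5 + 1.02*j^4 - 2.56*j^3 + 5.4*j^2 + 2.73*j - 0.25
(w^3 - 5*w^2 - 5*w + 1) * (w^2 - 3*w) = w^5 - 8*w^4 + 10*w^3 + 16*w^2 - 3*w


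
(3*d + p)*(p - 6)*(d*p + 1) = 3*d^2*p^2 - 18*d^2*p + d*p^3 - 6*d*p^2 + 3*d*p - 18*d + p^2 - 6*p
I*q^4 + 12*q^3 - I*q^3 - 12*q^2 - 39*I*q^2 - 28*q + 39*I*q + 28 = (q - 1)*(q - 7*I)*(q - 4*I)*(I*q + 1)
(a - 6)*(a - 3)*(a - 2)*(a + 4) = a^4 - 7*a^3 - 8*a^2 + 108*a - 144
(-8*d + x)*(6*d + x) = -48*d^2 - 2*d*x + x^2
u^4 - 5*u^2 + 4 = (u - 2)*(u - 1)*(u + 1)*(u + 2)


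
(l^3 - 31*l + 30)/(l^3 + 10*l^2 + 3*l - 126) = (l^2 - 6*l + 5)/(l^2 + 4*l - 21)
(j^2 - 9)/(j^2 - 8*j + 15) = (j + 3)/(j - 5)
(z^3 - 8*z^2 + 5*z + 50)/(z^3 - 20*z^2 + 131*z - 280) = (z^2 - 3*z - 10)/(z^2 - 15*z + 56)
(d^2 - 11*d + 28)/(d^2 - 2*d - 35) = (d - 4)/(d + 5)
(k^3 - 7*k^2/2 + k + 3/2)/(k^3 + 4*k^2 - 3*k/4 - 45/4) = 2*(2*k^3 - 7*k^2 + 2*k + 3)/(4*k^3 + 16*k^2 - 3*k - 45)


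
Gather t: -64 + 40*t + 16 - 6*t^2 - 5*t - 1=-6*t^2 + 35*t - 49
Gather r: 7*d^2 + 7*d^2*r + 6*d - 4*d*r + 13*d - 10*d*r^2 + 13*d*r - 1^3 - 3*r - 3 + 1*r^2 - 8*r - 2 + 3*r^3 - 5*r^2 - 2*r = 7*d^2 + 19*d + 3*r^3 + r^2*(-10*d - 4) + r*(7*d^2 + 9*d - 13) - 6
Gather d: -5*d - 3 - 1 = -5*d - 4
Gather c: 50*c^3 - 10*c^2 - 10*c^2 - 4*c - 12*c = 50*c^3 - 20*c^2 - 16*c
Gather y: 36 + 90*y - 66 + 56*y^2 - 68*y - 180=56*y^2 + 22*y - 210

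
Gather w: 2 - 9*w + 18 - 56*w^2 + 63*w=-56*w^2 + 54*w + 20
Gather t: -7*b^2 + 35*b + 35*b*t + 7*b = -7*b^2 + 35*b*t + 42*b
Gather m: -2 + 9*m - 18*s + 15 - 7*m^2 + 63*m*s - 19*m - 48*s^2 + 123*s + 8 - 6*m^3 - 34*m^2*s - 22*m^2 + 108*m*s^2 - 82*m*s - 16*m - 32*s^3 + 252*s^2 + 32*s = -6*m^3 + m^2*(-34*s - 29) + m*(108*s^2 - 19*s - 26) - 32*s^3 + 204*s^2 + 137*s + 21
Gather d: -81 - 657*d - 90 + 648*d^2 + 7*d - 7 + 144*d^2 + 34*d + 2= 792*d^2 - 616*d - 176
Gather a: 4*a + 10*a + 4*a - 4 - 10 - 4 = 18*a - 18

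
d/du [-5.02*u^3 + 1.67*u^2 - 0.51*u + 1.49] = -15.06*u^2 + 3.34*u - 0.51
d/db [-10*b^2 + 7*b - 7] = 7 - 20*b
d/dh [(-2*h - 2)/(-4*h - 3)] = -2/(4*h + 3)^2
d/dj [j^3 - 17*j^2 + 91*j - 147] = 3*j^2 - 34*j + 91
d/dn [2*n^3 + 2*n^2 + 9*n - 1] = 6*n^2 + 4*n + 9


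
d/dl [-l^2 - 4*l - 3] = -2*l - 4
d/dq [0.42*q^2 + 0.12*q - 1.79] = 0.84*q + 0.12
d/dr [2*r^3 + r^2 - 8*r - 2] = 6*r^2 + 2*r - 8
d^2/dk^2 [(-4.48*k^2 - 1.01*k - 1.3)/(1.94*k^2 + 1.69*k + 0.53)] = (21.773784*k^3 - 1.718064*k^2 - 19.342188*k - 5.46009)/(7.301384*k^6 + 19.081452*k^5 + 22.606626*k^4 + 15.252757*k^3 + 6.176037*k^2 + 1.424163*k + 0.148877)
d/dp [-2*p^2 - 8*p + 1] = -4*p - 8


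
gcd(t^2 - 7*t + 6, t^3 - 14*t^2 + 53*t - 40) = t - 1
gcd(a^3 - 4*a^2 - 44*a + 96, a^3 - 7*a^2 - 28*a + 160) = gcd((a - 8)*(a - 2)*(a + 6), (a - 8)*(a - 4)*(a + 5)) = a - 8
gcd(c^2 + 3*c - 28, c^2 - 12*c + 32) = c - 4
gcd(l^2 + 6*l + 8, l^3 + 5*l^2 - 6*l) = 1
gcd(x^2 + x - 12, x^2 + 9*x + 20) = x + 4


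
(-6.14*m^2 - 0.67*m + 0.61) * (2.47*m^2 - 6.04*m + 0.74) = -15.1658*m^4 + 35.4307*m^3 + 1.0099*m^2 - 4.1802*m + 0.4514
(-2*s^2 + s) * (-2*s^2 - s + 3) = 4*s^4 - 7*s^2 + 3*s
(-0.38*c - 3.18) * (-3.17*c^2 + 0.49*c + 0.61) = 1.2046*c^3 + 9.8944*c^2 - 1.79*c - 1.9398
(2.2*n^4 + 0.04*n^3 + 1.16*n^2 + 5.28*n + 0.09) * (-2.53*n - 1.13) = -5.566*n^5 - 2.5872*n^4 - 2.98*n^3 - 14.6692*n^2 - 6.1941*n - 0.1017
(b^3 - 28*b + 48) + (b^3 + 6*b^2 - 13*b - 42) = 2*b^3 + 6*b^2 - 41*b + 6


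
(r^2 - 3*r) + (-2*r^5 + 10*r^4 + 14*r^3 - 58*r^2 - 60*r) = -2*r^5 + 10*r^4 + 14*r^3 - 57*r^2 - 63*r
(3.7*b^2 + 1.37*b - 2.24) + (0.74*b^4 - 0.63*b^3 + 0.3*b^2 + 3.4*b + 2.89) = 0.74*b^4 - 0.63*b^3 + 4.0*b^2 + 4.77*b + 0.65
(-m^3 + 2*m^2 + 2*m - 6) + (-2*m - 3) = -m^3 + 2*m^2 - 9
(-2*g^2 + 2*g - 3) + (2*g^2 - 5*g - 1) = -3*g - 4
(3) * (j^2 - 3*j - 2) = 3*j^2 - 9*j - 6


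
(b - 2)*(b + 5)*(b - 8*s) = b^3 - 8*b^2*s + 3*b^2 - 24*b*s - 10*b + 80*s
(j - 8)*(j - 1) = j^2 - 9*j + 8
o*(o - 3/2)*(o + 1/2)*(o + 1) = o^4 - 7*o^2/4 - 3*o/4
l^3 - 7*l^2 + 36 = (l - 6)*(l - 3)*(l + 2)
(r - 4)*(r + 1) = r^2 - 3*r - 4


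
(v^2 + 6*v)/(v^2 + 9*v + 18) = v/(v + 3)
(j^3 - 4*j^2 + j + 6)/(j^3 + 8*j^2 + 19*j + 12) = (j^2 - 5*j + 6)/(j^2 + 7*j + 12)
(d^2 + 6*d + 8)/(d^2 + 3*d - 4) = (d + 2)/(d - 1)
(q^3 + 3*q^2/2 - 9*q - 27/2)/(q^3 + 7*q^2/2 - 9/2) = (q - 3)/(q - 1)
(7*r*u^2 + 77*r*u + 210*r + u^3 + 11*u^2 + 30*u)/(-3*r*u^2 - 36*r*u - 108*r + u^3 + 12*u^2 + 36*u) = (-7*r*u - 35*r - u^2 - 5*u)/(3*r*u + 18*r - u^2 - 6*u)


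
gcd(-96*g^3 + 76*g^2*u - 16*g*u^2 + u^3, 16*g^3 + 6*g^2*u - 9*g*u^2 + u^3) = 16*g^2 - 10*g*u + u^2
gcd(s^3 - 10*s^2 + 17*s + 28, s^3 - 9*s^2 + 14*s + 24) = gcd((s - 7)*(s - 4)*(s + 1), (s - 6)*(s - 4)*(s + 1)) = s^2 - 3*s - 4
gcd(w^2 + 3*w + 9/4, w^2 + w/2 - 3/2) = w + 3/2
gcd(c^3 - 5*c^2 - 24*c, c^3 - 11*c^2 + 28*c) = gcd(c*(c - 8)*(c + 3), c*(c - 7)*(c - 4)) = c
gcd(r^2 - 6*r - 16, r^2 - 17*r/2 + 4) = r - 8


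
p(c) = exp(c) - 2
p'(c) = exp(c)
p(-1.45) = -1.77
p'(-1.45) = 0.23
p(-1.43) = -1.76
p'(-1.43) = 0.24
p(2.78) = 14.12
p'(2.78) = 16.12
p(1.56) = 2.76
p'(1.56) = 4.76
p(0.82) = 0.27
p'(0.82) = 2.27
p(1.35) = 1.86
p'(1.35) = 3.86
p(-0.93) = -1.61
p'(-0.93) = 0.39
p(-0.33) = -1.28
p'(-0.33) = 0.72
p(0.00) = -1.00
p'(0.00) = 1.00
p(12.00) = 162752.79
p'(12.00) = 162754.79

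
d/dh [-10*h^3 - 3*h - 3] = -30*h^2 - 3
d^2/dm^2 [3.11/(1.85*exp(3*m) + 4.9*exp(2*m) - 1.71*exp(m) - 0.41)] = ((-51.7815*exp(2*m) - 60.956*exp(m) + 5.3181)*(1.85*exp(3*m) + 4.9*exp(2*m) - 1.71*exp(m) - 0.41) + 3.11*(5.55*exp(2*m) + 9.8*exp(m) - 1.71)*(11.1*exp(2*m) + 19.6*exp(m) - 3.42)*exp(m))*exp(m)/(1.85*exp(3*m) + 4.9*exp(2*m) - 1.71*exp(m) - 0.41)^3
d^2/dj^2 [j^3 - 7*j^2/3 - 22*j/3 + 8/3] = 6*j - 14/3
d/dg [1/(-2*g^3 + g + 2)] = (6*g^2 - 1)/(-2*g^3 + g + 2)^2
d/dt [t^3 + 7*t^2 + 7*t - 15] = 3*t^2 + 14*t + 7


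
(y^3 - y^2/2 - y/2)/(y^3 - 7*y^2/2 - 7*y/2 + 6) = y*(2*y + 1)/(2*y^2 - 5*y - 12)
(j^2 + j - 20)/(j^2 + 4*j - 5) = (j - 4)/(j - 1)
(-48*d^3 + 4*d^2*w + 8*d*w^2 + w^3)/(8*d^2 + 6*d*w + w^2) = (-12*d^2 + 4*d*w + w^2)/(2*d + w)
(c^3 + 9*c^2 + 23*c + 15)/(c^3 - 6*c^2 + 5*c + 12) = (c^2 + 8*c + 15)/(c^2 - 7*c + 12)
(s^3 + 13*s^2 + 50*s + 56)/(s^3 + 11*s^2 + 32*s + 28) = (s + 4)/(s + 2)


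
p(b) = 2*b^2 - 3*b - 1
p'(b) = 4*b - 3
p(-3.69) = 37.30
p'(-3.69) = -17.76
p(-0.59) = 1.47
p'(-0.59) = -5.36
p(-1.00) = 4.00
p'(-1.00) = -7.00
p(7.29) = 83.42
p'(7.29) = 26.16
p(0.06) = -1.17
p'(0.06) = -2.76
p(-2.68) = 21.40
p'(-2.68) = -13.72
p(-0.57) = 1.36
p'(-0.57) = -5.28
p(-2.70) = 21.68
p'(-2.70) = -13.80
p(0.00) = -1.00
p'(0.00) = -3.00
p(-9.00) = 188.00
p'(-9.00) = -39.00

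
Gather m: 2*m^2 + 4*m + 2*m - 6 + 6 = 2*m^2 + 6*m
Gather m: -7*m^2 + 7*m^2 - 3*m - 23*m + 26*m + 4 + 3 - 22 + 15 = 0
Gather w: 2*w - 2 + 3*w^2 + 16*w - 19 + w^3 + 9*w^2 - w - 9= w^3 + 12*w^2 + 17*w - 30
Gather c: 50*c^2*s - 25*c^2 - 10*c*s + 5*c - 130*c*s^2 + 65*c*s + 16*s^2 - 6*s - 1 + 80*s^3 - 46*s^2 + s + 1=c^2*(50*s - 25) + c*(-130*s^2 + 55*s + 5) + 80*s^3 - 30*s^2 - 5*s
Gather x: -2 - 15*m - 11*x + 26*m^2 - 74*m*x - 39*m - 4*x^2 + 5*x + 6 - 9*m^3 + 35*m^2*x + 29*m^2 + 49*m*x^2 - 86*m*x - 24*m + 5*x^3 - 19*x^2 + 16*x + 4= -9*m^3 + 55*m^2 - 78*m + 5*x^3 + x^2*(49*m - 23) + x*(35*m^2 - 160*m + 10) + 8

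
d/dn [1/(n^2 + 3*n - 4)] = (-2*n - 3)/(n^2 + 3*n - 4)^2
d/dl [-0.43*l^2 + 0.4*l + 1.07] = 0.4 - 0.86*l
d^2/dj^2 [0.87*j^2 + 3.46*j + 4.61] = 1.74000000000000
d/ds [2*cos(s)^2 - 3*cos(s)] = (3 - 4*cos(s))*sin(s)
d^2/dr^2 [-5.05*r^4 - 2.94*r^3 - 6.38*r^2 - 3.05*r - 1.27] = -60.6*r^2 - 17.64*r - 12.76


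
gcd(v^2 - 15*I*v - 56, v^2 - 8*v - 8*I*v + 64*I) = v - 8*I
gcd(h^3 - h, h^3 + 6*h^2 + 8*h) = h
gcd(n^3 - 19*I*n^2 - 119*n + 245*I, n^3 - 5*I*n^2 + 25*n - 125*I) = n - 5*I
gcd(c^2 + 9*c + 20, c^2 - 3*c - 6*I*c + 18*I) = 1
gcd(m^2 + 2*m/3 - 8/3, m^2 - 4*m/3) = m - 4/3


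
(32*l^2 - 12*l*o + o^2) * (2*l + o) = 64*l^3 + 8*l^2*o - 10*l*o^2 + o^3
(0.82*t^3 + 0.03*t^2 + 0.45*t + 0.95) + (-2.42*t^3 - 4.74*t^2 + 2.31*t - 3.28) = -1.6*t^3 - 4.71*t^2 + 2.76*t - 2.33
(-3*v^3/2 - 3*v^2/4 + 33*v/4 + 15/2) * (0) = 0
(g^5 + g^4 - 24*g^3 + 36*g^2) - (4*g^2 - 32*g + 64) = g^5 + g^4 - 24*g^3 + 32*g^2 + 32*g - 64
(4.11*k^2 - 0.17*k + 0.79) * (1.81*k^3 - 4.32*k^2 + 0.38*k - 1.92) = 7.4391*k^5 - 18.0629*k^4 + 3.7261*k^3 - 11.3686*k^2 + 0.6266*k - 1.5168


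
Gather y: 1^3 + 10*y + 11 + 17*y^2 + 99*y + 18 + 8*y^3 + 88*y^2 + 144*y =8*y^3 + 105*y^2 + 253*y + 30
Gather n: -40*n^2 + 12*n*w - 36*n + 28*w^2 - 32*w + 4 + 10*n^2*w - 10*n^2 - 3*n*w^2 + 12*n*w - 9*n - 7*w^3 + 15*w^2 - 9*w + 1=n^2*(10*w - 50) + n*(-3*w^2 + 24*w - 45) - 7*w^3 + 43*w^2 - 41*w + 5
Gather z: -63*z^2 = -63*z^2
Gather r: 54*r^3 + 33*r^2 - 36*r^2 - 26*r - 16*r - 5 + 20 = 54*r^3 - 3*r^2 - 42*r + 15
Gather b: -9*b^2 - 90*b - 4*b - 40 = -9*b^2 - 94*b - 40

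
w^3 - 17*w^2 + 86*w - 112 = (w - 8)*(w - 7)*(w - 2)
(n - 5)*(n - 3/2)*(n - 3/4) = n^3 - 29*n^2/4 + 99*n/8 - 45/8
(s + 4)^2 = s^2 + 8*s + 16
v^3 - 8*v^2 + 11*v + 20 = (v - 5)*(v - 4)*(v + 1)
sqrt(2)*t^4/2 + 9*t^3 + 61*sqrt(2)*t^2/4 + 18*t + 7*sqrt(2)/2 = (t + sqrt(2)/2)*(t + sqrt(2))*(t + 7*sqrt(2))*(sqrt(2)*t/2 + 1/2)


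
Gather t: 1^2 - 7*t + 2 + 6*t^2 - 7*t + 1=6*t^2 - 14*t + 4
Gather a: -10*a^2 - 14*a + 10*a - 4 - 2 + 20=-10*a^2 - 4*a + 14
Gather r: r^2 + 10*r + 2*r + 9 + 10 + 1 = r^2 + 12*r + 20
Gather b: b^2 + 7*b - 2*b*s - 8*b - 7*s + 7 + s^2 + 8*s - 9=b^2 + b*(-2*s - 1) + s^2 + s - 2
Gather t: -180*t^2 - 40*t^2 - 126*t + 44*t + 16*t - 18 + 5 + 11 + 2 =-220*t^2 - 66*t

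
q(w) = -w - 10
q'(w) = -1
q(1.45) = -11.45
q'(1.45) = -1.00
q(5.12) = -15.12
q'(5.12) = -1.00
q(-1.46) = -8.54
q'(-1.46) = -1.00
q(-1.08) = -8.92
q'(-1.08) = -1.00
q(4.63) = -14.63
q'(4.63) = -1.00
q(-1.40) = -8.60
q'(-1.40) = -1.00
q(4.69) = -14.69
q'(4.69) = -1.00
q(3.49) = -13.49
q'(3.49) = -1.00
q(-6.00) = -4.00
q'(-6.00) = -1.00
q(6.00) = -16.00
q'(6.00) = -1.00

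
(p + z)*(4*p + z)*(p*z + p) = 4*p^3*z + 4*p^3 + 5*p^2*z^2 + 5*p^2*z + p*z^3 + p*z^2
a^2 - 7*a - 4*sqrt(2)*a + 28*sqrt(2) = (a - 7)*(a - 4*sqrt(2))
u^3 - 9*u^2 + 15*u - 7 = (u - 7)*(u - 1)^2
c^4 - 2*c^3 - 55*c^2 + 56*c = c*(c - 8)*(c - 1)*(c + 7)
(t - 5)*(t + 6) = t^2 + t - 30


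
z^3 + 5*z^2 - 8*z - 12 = (z - 2)*(z + 1)*(z + 6)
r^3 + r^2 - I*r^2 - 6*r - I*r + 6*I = (r - 2)*(r + 3)*(r - I)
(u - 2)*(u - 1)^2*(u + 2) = u^4 - 2*u^3 - 3*u^2 + 8*u - 4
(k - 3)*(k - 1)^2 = k^3 - 5*k^2 + 7*k - 3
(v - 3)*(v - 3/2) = v^2 - 9*v/2 + 9/2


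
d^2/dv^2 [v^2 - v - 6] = 2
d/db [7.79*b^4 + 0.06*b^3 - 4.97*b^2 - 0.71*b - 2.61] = 31.16*b^3 + 0.18*b^2 - 9.94*b - 0.71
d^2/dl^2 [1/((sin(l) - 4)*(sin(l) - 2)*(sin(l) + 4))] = (-9*sin(l)^6 + 22*sin(l)^5 + 28*sin(l)^4 + 160*sin(l)^3 - 584*sin(l)^2 - 512*sin(l) + 640)/((sin(l) - 4)^3*(sin(l) - 2)^3*(sin(l) + 4)^3)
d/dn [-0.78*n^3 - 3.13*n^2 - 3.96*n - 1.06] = -2.34*n^2 - 6.26*n - 3.96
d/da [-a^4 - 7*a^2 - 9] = -4*a^3 - 14*a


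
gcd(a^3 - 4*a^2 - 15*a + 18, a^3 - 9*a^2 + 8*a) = a - 1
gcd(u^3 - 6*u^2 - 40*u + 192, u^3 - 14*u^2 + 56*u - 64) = u^2 - 12*u + 32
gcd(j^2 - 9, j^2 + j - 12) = j - 3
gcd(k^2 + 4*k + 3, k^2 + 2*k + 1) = k + 1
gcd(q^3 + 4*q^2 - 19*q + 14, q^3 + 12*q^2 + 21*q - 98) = q^2 + 5*q - 14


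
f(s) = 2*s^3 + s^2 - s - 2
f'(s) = 6*s^2 + 2*s - 1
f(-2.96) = -42.15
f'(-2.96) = 45.65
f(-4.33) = -141.29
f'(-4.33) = 102.83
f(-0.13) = -1.86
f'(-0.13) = -1.16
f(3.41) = 85.52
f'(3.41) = 75.59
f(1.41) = 4.18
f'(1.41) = 13.75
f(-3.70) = -85.92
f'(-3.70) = 73.74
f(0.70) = -1.52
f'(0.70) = 3.34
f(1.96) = 14.94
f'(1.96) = 25.97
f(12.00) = 3586.00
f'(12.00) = 887.00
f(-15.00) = -6512.00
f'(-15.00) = 1319.00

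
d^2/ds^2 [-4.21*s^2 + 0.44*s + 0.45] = -8.42000000000000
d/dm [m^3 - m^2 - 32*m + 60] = 3*m^2 - 2*m - 32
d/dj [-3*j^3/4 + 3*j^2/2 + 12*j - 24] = -9*j^2/4 + 3*j + 12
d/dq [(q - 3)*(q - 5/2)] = 2*q - 11/2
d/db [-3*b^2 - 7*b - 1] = -6*b - 7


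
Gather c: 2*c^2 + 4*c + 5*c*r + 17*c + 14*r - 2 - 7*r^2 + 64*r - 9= 2*c^2 + c*(5*r + 21) - 7*r^2 + 78*r - 11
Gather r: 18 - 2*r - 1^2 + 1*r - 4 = 13 - r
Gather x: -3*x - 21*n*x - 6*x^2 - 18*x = -6*x^2 + x*(-21*n - 21)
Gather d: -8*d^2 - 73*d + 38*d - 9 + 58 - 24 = -8*d^2 - 35*d + 25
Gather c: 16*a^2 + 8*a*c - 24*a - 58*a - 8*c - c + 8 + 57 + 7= 16*a^2 - 82*a + c*(8*a - 9) + 72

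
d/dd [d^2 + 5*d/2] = 2*d + 5/2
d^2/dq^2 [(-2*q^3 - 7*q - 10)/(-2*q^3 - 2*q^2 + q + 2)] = 8*(-2*q^6 + 24*q^5 + 93*q^4 + 93*q^3 + 60*q^2 + 42*q + 9)/(8*q^9 + 24*q^8 + 12*q^7 - 40*q^6 - 54*q^5 + 6*q^4 + 47*q^3 + 18*q^2 - 12*q - 8)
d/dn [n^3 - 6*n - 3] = 3*n^2 - 6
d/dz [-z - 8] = -1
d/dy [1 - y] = -1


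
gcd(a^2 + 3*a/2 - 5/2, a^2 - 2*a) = 1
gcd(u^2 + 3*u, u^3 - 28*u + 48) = 1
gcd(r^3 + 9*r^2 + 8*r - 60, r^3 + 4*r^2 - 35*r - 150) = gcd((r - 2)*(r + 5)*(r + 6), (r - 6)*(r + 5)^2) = r + 5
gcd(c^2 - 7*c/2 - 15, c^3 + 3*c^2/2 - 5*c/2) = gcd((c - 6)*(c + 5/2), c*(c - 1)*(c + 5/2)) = c + 5/2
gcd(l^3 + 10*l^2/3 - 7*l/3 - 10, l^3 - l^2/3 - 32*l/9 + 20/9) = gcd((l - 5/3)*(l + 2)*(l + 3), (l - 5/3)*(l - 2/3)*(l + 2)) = l^2 + l/3 - 10/3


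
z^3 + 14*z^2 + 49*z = z*(z + 7)^2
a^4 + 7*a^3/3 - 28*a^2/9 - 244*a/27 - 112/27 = (a - 2)*(a + 2/3)*(a + 4/3)*(a + 7/3)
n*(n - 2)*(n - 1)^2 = n^4 - 4*n^3 + 5*n^2 - 2*n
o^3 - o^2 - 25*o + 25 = (o - 5)*(o - 1)*(o + 5)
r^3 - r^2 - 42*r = r*(r - 7)*(r + 6)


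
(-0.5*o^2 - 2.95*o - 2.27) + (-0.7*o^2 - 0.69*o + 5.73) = -1.2*o^2 - 3.64*o + 3.46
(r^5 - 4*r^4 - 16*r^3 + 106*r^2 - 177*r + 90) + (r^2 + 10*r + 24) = r^5 - 4*r^4 - 16*r^3 + 107*r^2 - 167*r + 114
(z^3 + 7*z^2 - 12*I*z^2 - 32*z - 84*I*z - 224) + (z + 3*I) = z^3 + 7*z^2 - 12*I*z^2 - 31*z - 84*I*z - 224 + 3*I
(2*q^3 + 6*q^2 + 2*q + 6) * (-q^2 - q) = -2*q^5 - 8*q^4 - 8*q^3 - 8*q^2 - 6*q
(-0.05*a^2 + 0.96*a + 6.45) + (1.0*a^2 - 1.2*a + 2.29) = 0.95*a^2 - 0.24*a + 8.74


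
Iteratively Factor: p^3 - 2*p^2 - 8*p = (p)*(p^2 - 2*p - 8) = p*(p + 2)*(p - 4)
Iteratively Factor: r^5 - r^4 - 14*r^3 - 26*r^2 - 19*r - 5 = (r + 1)*(r^4 - 2*r^3 - 12*r^2 - 14*r - 5) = (r + 1)^2*(r^3 - 3*r^2 - 9*r - 5) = (r - 5)*(r + 1)^2*(r^2 + 2*r + 1) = (r - 5)*(r + 1)^3*(r + 1)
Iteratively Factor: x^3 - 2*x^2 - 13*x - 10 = (x + 1)*(x^2 - 3*x - 10) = (x + 1)*(x + 2)*(x - 5)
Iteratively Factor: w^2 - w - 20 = (w - 5)*(w + 4)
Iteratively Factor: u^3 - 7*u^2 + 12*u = (u - 4)*(u^2 - 3*u) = u*(u - 4)*(u - 3)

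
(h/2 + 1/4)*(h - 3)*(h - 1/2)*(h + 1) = h^4/2 - h^3 - 13*h^2/8 + h/4 + 3/8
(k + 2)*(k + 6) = k^2 + 8*k + 12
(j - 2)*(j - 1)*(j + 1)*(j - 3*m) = j^4 - 3*j^3*m - 2*j^3 + 6*j^2*m - j^2 + 3*j*m + 2*j - 6*m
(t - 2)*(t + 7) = t^2 + 5*t - 14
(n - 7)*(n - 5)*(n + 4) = n^3 - 8*n^2 - 13*n + 140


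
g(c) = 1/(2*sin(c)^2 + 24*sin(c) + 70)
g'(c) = (-4*sin(c)*cos(c) - 24*cos(c))/(2*sin(c)^2 + 24*sin(c) + 70)^2 = -(sin(c) + 6)*cos(c)/(sin(c)^2 + 12*sin(c) + 35)^2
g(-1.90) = 0.02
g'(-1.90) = 0.00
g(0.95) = 0.01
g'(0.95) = -0.00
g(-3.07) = 0.01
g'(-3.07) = 0.01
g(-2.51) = 0.02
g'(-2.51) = 0.01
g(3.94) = 0.02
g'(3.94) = 0.01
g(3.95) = 0.02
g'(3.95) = 0.01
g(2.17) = 0.01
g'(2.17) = 0.00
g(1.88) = 0.01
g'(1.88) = 0.00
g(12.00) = 0.02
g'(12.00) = -0.00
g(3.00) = 0.01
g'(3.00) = 0.00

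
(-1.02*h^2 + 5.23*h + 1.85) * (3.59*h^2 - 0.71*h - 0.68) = -3.6618*h^4 + 19.4999*h^3 + 3.6218*h^2 - 4.8699*h - 1.258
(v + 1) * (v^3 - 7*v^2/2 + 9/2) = v^4 - 5*v^3/2 - 7*v^2/2 + 9*v/2 + 9/2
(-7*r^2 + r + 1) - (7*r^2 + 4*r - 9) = -14*r^2 - 3*r + 10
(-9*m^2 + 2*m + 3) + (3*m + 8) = -9*m^2 + 5*m + 11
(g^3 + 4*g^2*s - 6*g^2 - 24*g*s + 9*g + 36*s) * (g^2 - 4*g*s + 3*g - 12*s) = g^5 - 3*g^4 - 16*g^3*s^2 - 9*g^3 + 48*g^2*s^2 + 27*g^2 + 144*g*s^2 - 432*s^2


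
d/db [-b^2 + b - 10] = 1 - 2*b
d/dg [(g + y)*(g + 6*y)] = 2*g + 7*y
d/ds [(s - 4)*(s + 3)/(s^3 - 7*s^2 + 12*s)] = (-s^2 - 6*s + 9)/(s^2*(s^2 - 6*s + 9))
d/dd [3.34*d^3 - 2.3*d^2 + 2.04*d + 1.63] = 10.02*d^2 - 4.6*d + 2.04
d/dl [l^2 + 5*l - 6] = 2*l + 5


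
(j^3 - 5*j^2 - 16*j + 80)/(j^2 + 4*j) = j - 9 + 20/j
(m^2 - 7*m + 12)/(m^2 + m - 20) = (m - 3)/(m + 5)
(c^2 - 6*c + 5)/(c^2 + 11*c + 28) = (c^2 - 6*c + 5)/(c^2 + 11*c + 28)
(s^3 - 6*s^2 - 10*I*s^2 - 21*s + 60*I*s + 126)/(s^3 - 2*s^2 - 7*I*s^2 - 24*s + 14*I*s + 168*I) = (s - 3*I)/(s + 4)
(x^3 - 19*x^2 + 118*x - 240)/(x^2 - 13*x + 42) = (x^2 - 13*x + 40)/(x - 7)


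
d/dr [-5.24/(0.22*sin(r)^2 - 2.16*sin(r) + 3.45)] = (2.3056*sin(r) - 11.3184)*cos(r)/(0.22*sin(r)^2 - 2.16*sin(r) + 3.45)^2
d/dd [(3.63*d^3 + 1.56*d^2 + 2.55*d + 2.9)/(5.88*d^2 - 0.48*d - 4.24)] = (21.3444*d^4 - 3.4848*d^3 - 61.9164*d^2 - 47.3328*d - 9.42)/(34.5744*d^4 - 5.6448*d^3 - 49.632*d^2 + 4.0704*d + 17.9776)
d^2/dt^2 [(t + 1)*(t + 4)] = 2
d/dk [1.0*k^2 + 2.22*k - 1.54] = 2.0*k + 2.22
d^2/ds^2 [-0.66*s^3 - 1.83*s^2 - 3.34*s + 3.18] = -3.96*s - 3.66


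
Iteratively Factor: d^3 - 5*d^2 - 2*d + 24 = (d + 2)*(d^2 - 7*d + 12) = (d - 3)*(d + 2)*(d - 4)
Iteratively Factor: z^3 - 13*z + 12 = (z - 3)*(z^2 + 3*z - 4) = (z - 3)*(z - 1)*(z + 4)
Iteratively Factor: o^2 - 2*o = (o - 2)*(o)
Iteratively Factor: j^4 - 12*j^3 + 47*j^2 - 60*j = (j - 5)*(j^3 - 7*j^2 + 12*j) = j*(j - 5)*(j^2 - 7*j + 12) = j*(j - 5)*(j - 4)*(j - 3)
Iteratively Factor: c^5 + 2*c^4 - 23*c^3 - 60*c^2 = (c)*(c^4 + 2*c^3 - 23*c^2 - 60*c) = c*(c - 5)*(c^3 + 7*c^2 + 12*c) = c^2*(c - 5)*(c^2 + 7*c + 12) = c^2*(c - 5)*(c + 3)*(c + 4)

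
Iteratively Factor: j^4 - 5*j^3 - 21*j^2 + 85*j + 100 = (j - 5)*(j^3 - 21*j - 20) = (j - 5)^2*(j^2 + 5*j + 4) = (j - 5)^2*(j + 1)*(j + 4)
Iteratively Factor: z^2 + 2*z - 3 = (z + 3)*(z - 1)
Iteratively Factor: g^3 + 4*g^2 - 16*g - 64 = (g + 4)*(g^2 - 16) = (g + 4)^2*(g - 4)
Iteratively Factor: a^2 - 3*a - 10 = (a - 5)*(a + 2)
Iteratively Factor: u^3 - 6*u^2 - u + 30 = (u - 5)*(u^2 - u - 6) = (u - 5)*(u + 2)*(u - 3)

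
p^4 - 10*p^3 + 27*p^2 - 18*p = p*(p - 6)*(p - 3)*(p - 1)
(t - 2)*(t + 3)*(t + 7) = t^3 + 8*t^2 + t - 42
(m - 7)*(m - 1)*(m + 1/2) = m^3 - 15*m^2/2 + 3*m + 7/2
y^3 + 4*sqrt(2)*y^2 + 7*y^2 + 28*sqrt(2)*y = y*(y + 7)*(y + 4*sqrt(2))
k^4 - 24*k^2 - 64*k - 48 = (k - 6)*(k + 2)^3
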